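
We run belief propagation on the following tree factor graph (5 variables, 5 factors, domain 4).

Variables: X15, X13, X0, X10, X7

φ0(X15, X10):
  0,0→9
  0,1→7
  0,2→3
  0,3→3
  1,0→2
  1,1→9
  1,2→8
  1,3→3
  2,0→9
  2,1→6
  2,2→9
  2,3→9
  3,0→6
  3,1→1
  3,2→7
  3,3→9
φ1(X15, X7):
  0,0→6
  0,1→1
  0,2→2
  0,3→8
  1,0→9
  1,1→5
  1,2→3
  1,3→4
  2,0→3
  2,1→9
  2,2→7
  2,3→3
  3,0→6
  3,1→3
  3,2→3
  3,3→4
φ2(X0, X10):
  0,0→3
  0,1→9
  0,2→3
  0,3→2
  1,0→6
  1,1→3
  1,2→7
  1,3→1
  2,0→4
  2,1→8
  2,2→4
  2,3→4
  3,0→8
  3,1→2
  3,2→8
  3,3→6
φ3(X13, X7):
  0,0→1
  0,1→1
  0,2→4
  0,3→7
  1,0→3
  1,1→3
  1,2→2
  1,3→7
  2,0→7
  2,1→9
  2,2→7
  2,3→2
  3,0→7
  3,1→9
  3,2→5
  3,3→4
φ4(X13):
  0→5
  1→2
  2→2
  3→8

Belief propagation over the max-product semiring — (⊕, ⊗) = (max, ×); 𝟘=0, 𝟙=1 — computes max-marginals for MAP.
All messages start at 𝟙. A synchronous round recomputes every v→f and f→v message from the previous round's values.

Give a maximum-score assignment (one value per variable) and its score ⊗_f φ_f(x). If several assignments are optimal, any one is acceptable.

init: all messages = 𝟙 over 4 values
r1 m[φ0→X15] = [9, 9, 9, 9]
r1 m[φ0→X10] = [9, 9, 9, 9]
r1 m[φ1→X15] = [8, 9, 9, 6]
r1 m[φ1→X7] = [9, 9, 7, 8]
r1 m[φ2→X0] = [9, 7, 8, 8]
r1 m[φ2→X10] = [8, 9, 8, 6]
r1 m[φ3→X13] = [7, 7, 9, 9]
r1 m[φ3→X7] = [7, 9, 7, 7]
r1 m[φ4→X13] = [5, 2, 2, 8]
r1 m[X15→φ0] = [1, 1, 1, 1]
r1 m[X15→φ1] = [1, 1, 1, 1]
r1 m[X13→φ3] = [1, 1, 1, 1]
r1 m[X13→φ4] = [1, 1, 1, 1]
r1 m[X0→φ2] = [1, 1, 1, 1]
r1 m[X10→φ0] = [1, 1, 1, 1]
r1 m[X10→φ2] = [1, 1, 1, 1]
r1 m[X7→φ1] = [1, 1, 1, 1]
r1 m[X7→φ3] = [1, 1, 1, 1]
r2 m[φ0→X15] = [9, 9, 9, 9]
r2 m[φ0→X10] = [9, 9, 9, 9]
r2 m[φ1→X15] = [8, 9, 9, 6]
r2 m[φ1→X7] = [9, 9, 7, 8]
r2 m[φ2→X0] = [9, 7, 8, 8]
r2 m[φ2→X10] = [8, 9, 8, 6]
r2 m[φ3→X13] = [7, 7, 9, 9]
r2 m[φ3→X7] = [7, 9, 7, 7]
r2 m[φ4→X13] = [5, 2, 2, 8]
r2 m[X15→φ0] = [8, 9, 9, 6]
r2 m[X15→φ1] = [9, 9, 9, 9]
r2 m[X13→φ3] = [5, 2, 2, 8]
r2 m[X13→φ4] = [7, 7, 9, 9]
r2 m[X0→φ2] = [1, 1, 1, 1]
r2 m[X10→φ0] = [8, 9, 8, 6]
r2 m[X10→φ2] = [9, 9, 9, 9]
r2 m[X7→φ1] = [7, 9, 7, 7]
r2 m[X7→φ3] = [9, 9, 7, 8]
r3 m[φ0→X15] = [72, 81, 72, 56]
r3 m[φ0→X10] = [81, 81, 81, 81]
r3 m[φ1→X15] = [56, 63, 81, 42]
r3 m[φ1→X7] = [81, 81, 63, 72]
r3 m[φ2→X0] = [81, 63, 72, 72]
r3 m[φ2→X10] = [8, 9, 8, 6]
r3 m[φ3→X13] = [56, 56, 81, 81]
r3 m[φ3→X7] = [56, 72, 40, 35]
r3 m[φ4→X13] = [5, 2, 2, 8]
r3 m[X15→φ0] = [8, 9, 9, 6]
r3 m[X15→φ1] = [9, 9, 9, 9]
r3 m[X13→φ3] = [5, 2, 2, 8]
r3 m[X13→φ4] = [7, 7, 9, 9]
r3 m[X0→φ2] = [1, 1, 1, 1]
r3 m[X10→φ0] = [8, 9, 8, 6]
r3 m[X10→φ2] = [9, 9, 9, 9]
r3 m[X7→φ1] = [7, 9, 7, 7]
r3 m[X7→φ3] = [9, 9, 7, 8]
r4 m[φ0→X15] = [72, 81, 72, 56]
r4 m[φ0→X10] = [81, 81, 81, 81]
r4 m[φ1→X15] = [56, 63, 81, 42]
r4 m[φ1→X7] = [81, 81, 63, 72]
r4 m[φ2→X0] = [81, 63, 72, 72]
r4 m[φ2→X10] = [8, 9, 8, 6]
r4 m[φ3→X13] = [56, 56, 81, 81]
r4 m[φ3→X7] = [56, 72, 40, 35]
r4 m[φ4→X13] = [5, 2, 2, 8]
r4 m[X15→φ0] = [56, 63, 81, 42]
r4 m[X15→φ1] = [72, 81, 72, 56]
r4 m[X13→φ3] = [5, 2, 2, 8]
r4 m[X13→φ4] = [56, 56, 81, 81]
r4 m[X0→φ2] = [1, 1, 1, 1]
r4 m[X10→φ0] = [8, 9, 8, 6]
r4 m[X10→φ2] = [81, 81, 81, 81]
r4 m[X7→φ1] = [56, 72, 40, 35]
r4 m[X7→φ3] = [81, 81, 63, 72]
r5 m[φ0→X15] = [72, 81, 72, 56]
r5 m[φ0→X10] = [729, 567, 729, 729]
r5 m[φ1→X15] = [336, 504, 648, 336]
r5 m[φ1→X7] = [729, 648, 504, 576]
r5 m[φ2→X0] = [729, 567, 648, 648]
r5 m[φ2→X10] = [8, 9, 8, 6]
r5 m[φ3→X13] = [504, 504, 729, 729]
r5 m[φ3→X7] = [56, 72, 40, 35]
r5 m[φ4→X13] = [5, 2, 2, 8]
r5 m[X15→φ0] = [56, 63, 81, 42]
r5 m[X15→φ1] = [72, 81, 72, 56]
r5 m[X13→φ3] = [5, 2, 2, 8]
r5 m[X13→φ4] = [56, 56, 81, 81]
r5 m[X0→φ2] = [1, 1, 1, 1]
r5 m[X10→φ0] = [8, 9, 8, 6]
r5 m[X10→φ2] = [81, 81, 81, 81]
r5 m[X7→φ1] = [56, 72, 40, 35]
r5 m[X7→φ3] = [81, 81, 63, 72]
r6 m[φ0→X15] = [72, 81, 72, 56]
r6 m[φ0→X10] = [729, 567, 729, 729]
r6 m[φ1→X15] = [336, 504, 648, 336]
r6 m[φ1→X7] = [729, 648, 504, 576]
r6 m[φ2→X0] = [729, 567, 648, 648]
r6 m[φ2→X10] = [8, 9, 8, 6]
r6 m[φ3→X13] = [504, 504, 729, 729]
r6 m[φ3→X7] = [56, 72, 40, 35]
r6 m[φ4→X13] = [5, 2, 2, 8]
r6 m[X15→φ0] = [336, 504, 648, 336]
r6 m[X15→φ1] = [72, 81, 72, 56]
r6 m[X13→φ3] = [5, 2, 2, 8]
r6 m[X13→φ4] = [504, 504, 729, 729]
r6 m[X0→φ2] = [1, 1, 1, 1]
r6 m[X10→φ0] = [8, 9, 8, 6]
r6 m[X10→φ2] = [729, 567, 729, 729]
r6 m[X7→φ1] = [56, 72, 40, 35]
r6 m[X7→φ3] = [729, 648, 504, 576]
r7 m[φ0→X15] = [72, 81, 72, 56]
r7 m[φ0→X10] = [5832, 4536, 5832, 5832]
r7 m[φ1→X15] = [336, 504, 648, 336]
r7 m[φ1→X7] = [729, 648, 504, 576]
r7 m[φ2→X0] = [5103, 5103, 4536, 5832]
r7 m[φ2→X10] = [8, 9, 8, 6]
r7 m[φ3→X13] = [4032, 4032, 5832, 5832]
r7 m[φ3→X7] = [56, 72, 40, 35]
r7 m[φ4→X13] = [5, 2, 2, 8]
r7 m[X15→φ0] = [336, 504, 648, 336]
r7 m[X15→φ1] = [72, 81, 72, 56]
r7 m[X13→φ3] = [5, 2, 2, 8]
r7 m[X13→φ4] = [504, 504, 729, 729]
r7 m[X0→φ2] = [1, 1, 1, 1]
r7 m[X10→φ0] = [8, 9, 8, 6]
r7 m[X10→φ2] = [729, 567, 729, 729]
r7 m[X7→φ1] = [56, 72, 40, 35]
r7 m[X7→φ3] = [729, 648, 504, 576]
r8 m[φ0→X15] = [72, 81, 72, 56]
r8 m[φ0→X10] = [5832, 4536, 5832, 5832]
r8 m[φ1→X15] = [336, 504, 648, 336]
r8 m[φ1→X7] = [729, 648, 504, 576]
r8 m[φ2→X0] = [5103, 5103, 4536, 5832]
r8 m[φ2→X10] = [8, 9, 8, 6]
r8 m[φ3→X13] = [4032, 4032, 5832, 5832]
r8 m[φ3→X7] = [56, 72, 40, 35]
r8 m[φ4→X13] = [5, 2, 2, 8]
r8 m[X15→φ0] = [336, 504, 648, 336]
r8 m[X15→φ1] = [72, 81, 72, 56]
r8 m[X13→φ3] = [5, 2, 2, 8]
r8 m[X13→φ4] = [4032, 4032, 5832, 5832]
r8 m[X0→φ2] = [1, 1, 1, 1]
r8 m[X10→φ0] = [8, 9, 8, 6]
r8 m[X10→φ2] = [5832, 4536, 5832, 5832]
r8 m[X7→φ1] = [56, 72, 40, 35]
r8 m[X7→φ3] = [729, 648, 504, 576]
r9 m[φ0→X15] = [72, 81, 72, 56]
r9 m[φ0→X10] = [5832, 4536, 5832, 5832]
r9 m[φ1→X15] = [336, 504, 648, 336]
r9 m[φ1→X7] = [729, 648, 504, 576]
r9 m[φ2→X0] = [40824, 40824, 36288, 46656]
r9 m[φ2→X10] = [8, 9, 8, 6]
r9 m[φ3→X13] = [4032, 4032, 5832, 5832]
r9 m[φ3→X7] = [56, 72, 40, 35]
r9 m[φ4→X13] = [5, 2, 2, 8]
r9 m[X15→φ0] = [336, 504, 648, 336]
r9 m[X15→φ1] = [72, 81, 72, 56]
r9 m[X13→φ3] = [5, 2, 2, 8]
r9 m[X13→φ4] = [4032, 4032, 5832, 5832]
r9 m[X0→φ2] = [1, 1, 1, 1]
r9 m[X10→φ0] = [8, 9, 8, 6]
r9 m[X10→φ2] = [5832, 4536, 5832, 5832]
r9 m[X7→φ1] = [56, 72, 40, 35]
r9 m[X7→φ3] = [729, 648, 504, 576]
r10 m[φ0→X15] = [72, 81, 72, 56]
r10 m[φ0→X10] = [5832, 4536, 5832, 5832]
r10 m[φ1→X15] = [336, 504, 648, 336]
r10 m[φ1→X7] = [729, 648, 504, 576]
r10 m[φ2→X0] = [40824, 40824, 36288, 46656]
r10 m[φ2→X10] = [8, 9, 8, 6]
r10 m[φ3→X13] = [4032, 4032, 5832, 5832]
r10 m[φ3→X7] = [56, 72, 40, 35]
r10 m[φ4→X13] = [5, 2, 2, 8]
r10 m[X15→φ0] = [336, 504, 648, 336]
r10 m[X15→φ1] = [72, 81, 72, 56]
r10 m[X13→φ3] = [5, 2, 2, 8]
r10 m[X13→φ4] = [4032, 4032, 5832, 5832]
r10 m[X0→φ2] = [1, 1, 1, 1]
r10 m[X10→φ0] = [8, 9, 8, 6]
r10 m[X10→φ2] = [5832, 4536, 5832, 5832]
r10 m[X7→φ1] = [56, 72, 40, 35]
r10 m[X7→φ3] = [729, 648, 504, 576]
fixed point reached at round 10
traceback from X15: (X15=2, X13=3, X0=3, X10=0, X7=1), score=46656

assignment: (X15=2, X13=3, X0=3, X10=0, X7=1); score = 46656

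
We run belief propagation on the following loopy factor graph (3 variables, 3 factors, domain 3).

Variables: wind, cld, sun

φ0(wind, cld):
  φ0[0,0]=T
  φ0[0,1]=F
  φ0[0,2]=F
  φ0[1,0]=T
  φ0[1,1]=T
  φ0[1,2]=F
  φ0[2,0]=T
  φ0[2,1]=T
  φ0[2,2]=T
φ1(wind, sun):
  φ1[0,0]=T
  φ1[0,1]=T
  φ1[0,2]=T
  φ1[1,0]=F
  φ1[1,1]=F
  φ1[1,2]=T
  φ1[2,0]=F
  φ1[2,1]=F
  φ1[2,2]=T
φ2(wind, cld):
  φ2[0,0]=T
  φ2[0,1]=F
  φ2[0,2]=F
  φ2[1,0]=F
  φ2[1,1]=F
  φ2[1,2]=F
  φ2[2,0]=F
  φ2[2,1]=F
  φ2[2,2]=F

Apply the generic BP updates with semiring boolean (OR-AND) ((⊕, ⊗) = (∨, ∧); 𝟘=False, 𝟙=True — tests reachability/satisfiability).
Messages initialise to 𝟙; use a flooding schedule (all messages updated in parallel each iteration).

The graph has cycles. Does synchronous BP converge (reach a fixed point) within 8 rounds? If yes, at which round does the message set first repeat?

init: all messages = 𝟙 over 3 values
r1 m[φ0→wind] = [T, T, T]
r1 m[φ0→cld] = [T, T, T]
r1 m[φ1→wind] = [T, T, T]
r1 m[φ1→sun] = [T, T, T]
r1 m[φ2→wind] = [T, F, F]
r1 m[φ2→cld] = [T, F, F]
r1 m[wind→φ0] = [T, T, T]
r1 m[wind→φ1] = [T, T, T]
r1 m[wind→φ2] = [T, T, T]
r1 m[cld→φ0] = [T, T, T]
r1 m[cld→φ2] = [T, T, T]
r1 m[sun→φ1] = [T, T, T]
r2 m[φ0→wind] = [T, T, T]
r2 m[φ0→cld] = [T, T, T]
r2 m[φ1→wind] = [T, T, T]
r2 m[φ1→sun] = [T, T, T]
r2 m[φ2→wind] = [T, F, F]
r2 m[φ2→cld] = [T, F, F]
r2 m[wind→φ0] = [T, F, F]
r2 m[wind→φ1] = [T, F, F]
r2 m[wind→φ2] = [T, T, T]
r2 m[cld→φ0] = [T, F, F]
r2 m[cld→φ2] = [T, T, T]
r2 m[sun→φ1] = [T, T, T]
r3 m[φ0→wind] = [T, T, T]
r3 m[φ0→cld] = [T, F, F]
r3 m[φ1→wind] = [T, T, T]
r3 m[φ1→sun] = [T, T, T]
r3 m[φ2→wind] = [T, F, F]
r3 m[φ2→cld] = [T, F, F]
r3 m[wind→φ0] = [T, F, F]
r3 m[wind→φ1] = [T, F, F]
r3 m[wind→φ2] = [T, T, T]
r3 m[cld→φ0] = [T, F, F]
r3 m[cld→φ2] = [T, T, T]
r3 m[sun→φ1] = [T, T, T]
r4 m[φ0→wind] = [T, T, T]
r4 m[φ0→cld] = [T, F, F]
r4 m[φ1→wind] = [T, T, T]
r4 m[φ1→sun] = [T, T, T]
r4 m[φ2→wind] = [T, F, F]
r4 m[φ2→cld] = [T, F, F]
r4 m[wind→φ0] = [T, F, F]
r4 m[wind→φ1] = [T, F, F]
r4 m[wind→φ2] = [T, T, T]
r4 m[cld→φ0] = [T, F, F]
r4 m[cld→φ2] = [T, F, F]
r4 m[sun→φ1] = [T, T, T]
r5 m[φ0→wind] = [T, T, T]
r5 m[φ0→cld] = [T, F, F]
r5 m[φ1→wind] = [T, T, T]
r5 m[φ1→sun] = [T, T, T]
r5 m[φ2→wind] = [T, F, F]
r5 m[φ2→cld] = [T, F, F]
r5 m[wind→φ0] = [T, F, F]
r5 m[wind→φ1] = [T, F, F]
r5 m[wind→φ2] = [T, T, T]
r5 m[cld→φ0] = [T, F, F]
r5 m[cld→φ2] = [T, F, F]
r5 m[sun→φ1] = [T, T, T]
fixed point reached at round 5
messages reach a fixed point at round 5

CONVERGED at round 5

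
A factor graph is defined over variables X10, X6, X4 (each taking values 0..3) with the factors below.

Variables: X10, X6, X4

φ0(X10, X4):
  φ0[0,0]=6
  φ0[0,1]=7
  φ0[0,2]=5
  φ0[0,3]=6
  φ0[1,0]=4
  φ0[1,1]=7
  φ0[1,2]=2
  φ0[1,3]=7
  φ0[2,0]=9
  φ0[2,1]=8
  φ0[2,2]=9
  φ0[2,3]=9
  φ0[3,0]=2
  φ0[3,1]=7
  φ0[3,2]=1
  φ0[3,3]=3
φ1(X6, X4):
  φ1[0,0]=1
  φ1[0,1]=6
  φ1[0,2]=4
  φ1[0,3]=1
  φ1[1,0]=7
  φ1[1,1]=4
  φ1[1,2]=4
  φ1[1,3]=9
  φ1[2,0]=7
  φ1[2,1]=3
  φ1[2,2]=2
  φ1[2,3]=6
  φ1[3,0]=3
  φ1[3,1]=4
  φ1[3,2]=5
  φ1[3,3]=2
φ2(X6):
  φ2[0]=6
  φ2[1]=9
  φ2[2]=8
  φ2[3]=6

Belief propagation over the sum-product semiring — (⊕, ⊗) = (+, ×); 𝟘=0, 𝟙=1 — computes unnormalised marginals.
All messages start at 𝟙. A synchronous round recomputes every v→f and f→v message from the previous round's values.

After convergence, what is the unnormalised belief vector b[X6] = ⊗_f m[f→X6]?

b[X6] = [1728, 5004, 3344, 1884]

init: all messages = 𝟙 over 4 values
r1 m[φ0→X10] = [24, 20, 35, 13]
r1 m[φ0→X4] = [21, 29, 17, 25]
r1 m[φ1→X6] = [12, 24, 18, 14]
r1 m[φ1→X4] = [18, 17, 15, 18]
r1 m[φ2→X6] = [6, 9, 8, 6]
r1 m[X10→φ0] = [1, 1, 1, 1]
r1 m[X6→φ1] = [1, 1, 1, 1]
r1 m[X6→φ2] = [1, 1, 1, 1]
r1 m[X4→φ0] = [1, 1, 1, 1]
r1 m[X4→φ1] = [1, 1, 1, 1]
r2 m[φ0→X10] = [24, 20, 35, 13]
r2 m[φ0→X4] = [21, 29, 17, 25]
r2 m[φ1→X6] = [12, 24, 18, 14]
r2 m[φ1→X4] = [18, 17, 15, 18]
r2 m[φ2→X6] = [6, 9, 8, 6]
r2 m[X10→φ0] = [1, 1, 1, 1]
r2 m[X6→φ1] = [6, 9, 8, 6]
r2 m[X6→φ2] = [12, 24, 18, 14]
r2 m[X4→φ0] = [18, 17, 15, 18]
r2 m[X4→φ1] = [21, 29, 17, 25]
r3 m[φ0→X10] = [410, 347, 595, 224]
r3 m[φ0→X4] = [21, 29, 17, 25]
r3 m[φ1→X6] = [288, 556, 418, 314]
r3 m[φ1→X4] = [143, 120, 106, 147]
r3 m[φ2→X6] = [6, 9, 8, 6]
r3 m[X10→φ0] = [1, 1, 1, 1]
r3 m[X6→φ1] = [6, 9, 8, 6]
r3 m[X6→φ2] = [12, 24, 18, 14]
r3 m[X4→φ0] = [18, 17, 15, 18]
r3 m[X4→φ1] = [21, 29, 17, 25]
r4 m[φ0→X10] = [410, 347, 595, 224]
r4 m[φ0→X4] = [21, 29, 17, 25]
r4 m[φ1→X6] = [288, 556, 418, 314]
r4 m[φ1→X4] = [143, 120, 106, 147]
r4 m[φ2→X6] = [6, 9, 8, 6]
r4 m[X10→φ0] = [1, 1, 1, 1]
r4 m[X6→φ1] = [6, 9, 8, 6]
r4 m[X6→φ2] = [288, 556, 418, 314]
r4 m[X4→φ0] = [143, 120, 106, 147]
r4 m[X4→φ1] = [21, 29, 17, 25]
r5 m[φ0→X10] = [3110, 2653, 4524, 1673]
r5 m[φ0→X4] = [21, 29, 17, 25]
r5 m[φ1→X6] = [288, 556, 418, 314]
r5 m[φ1→X4] = [143, 120, 106, 147]
r5 m[φ2→X6] = [6, 9, 8, 6]
r5 m[X10→φ0] = [1, 1, 1, 1]
r5 m[X6→φ1] = [6, 9, 8, 6]
r5 m[X6→φ2] = [288, 556, 418, 314]
r5 m[X4→φ0] = [143, 120, 106, 147]
r5 m[X4→φ1] = [21, 29, 17, 25]
r6 m[φ0→X10] = [3110, 2653, 4524, 1673]
r6 m[φ0→X4] = [21, 29, 17, 25]
r6 m[φ1→X6] = [288, 556, 418, 314]
r6 m[φ1→X4] = [143, 120, 106, 147]
r6 m[φ2→X6] = [6, 9, 8, 6]
r6 m[X10→φ0] = [1, 1, 1, 1]
r6 m[X6→φ1] = [6, 9, 8, 6]
r6 m[X6→φ2] = [288, 556, 418, 314]
r6 m[X4→φ0] = [143, 120, 106, 147]
r6 m[X4→φ1] = [21, 29, 17, 25]
fixed point reached at round 6
b[X6] = ⊗ incoming = [1728, 5004, 3344, 1884]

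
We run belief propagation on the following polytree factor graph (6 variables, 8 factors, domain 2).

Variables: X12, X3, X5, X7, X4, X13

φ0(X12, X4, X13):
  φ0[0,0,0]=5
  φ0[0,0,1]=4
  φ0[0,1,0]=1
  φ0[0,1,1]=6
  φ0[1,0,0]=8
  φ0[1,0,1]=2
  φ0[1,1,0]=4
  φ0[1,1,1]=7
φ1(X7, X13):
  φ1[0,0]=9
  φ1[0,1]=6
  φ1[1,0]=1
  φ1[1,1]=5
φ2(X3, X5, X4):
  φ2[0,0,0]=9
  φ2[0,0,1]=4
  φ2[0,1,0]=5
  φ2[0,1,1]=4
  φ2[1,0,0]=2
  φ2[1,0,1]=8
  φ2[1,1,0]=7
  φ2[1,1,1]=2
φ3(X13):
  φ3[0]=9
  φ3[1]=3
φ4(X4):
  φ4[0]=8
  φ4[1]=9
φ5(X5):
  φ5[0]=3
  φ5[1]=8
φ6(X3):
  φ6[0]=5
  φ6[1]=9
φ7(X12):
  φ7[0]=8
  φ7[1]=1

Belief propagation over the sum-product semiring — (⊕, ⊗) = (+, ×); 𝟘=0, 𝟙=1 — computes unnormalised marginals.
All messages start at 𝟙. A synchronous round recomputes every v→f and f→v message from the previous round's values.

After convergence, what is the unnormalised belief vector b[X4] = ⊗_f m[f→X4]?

init: all messages = 𝟙 over 2 values
r1 m[φ0→X12] = [16, 21]
r1 m[φ0→X4] = [19, 18]
r1 m[φ0→X13] = [18, 19]
r1 m[φ1→X7] = [15, 6]
r1 m[φ1→X13] = [10, 11]
r1 m[φ2→X3] = [22, 19]
r1 m[φ2→X5] = [23, 18]
r1 m[φ2→X4] = [23, 18]
r1 m[φ3→X13] = [9, 3]
r1 m[φ4→X4] = [8, 9]
r1 m[φ5→X5] = [3, 8]
r1 m[φ6→X3] = [5, 9]
r1 m[φ7→X12] = [8, 1]
r1 m[X12→φ0] = [1, 1]
r1 m[X12→φ7] = [1, 1]
r1 m[X3→φ2] = [1, 1]
r1 m[X3→φ6] = [1, 1]
r1 m[X5→φ2] = [1, 1]
r1 m[X5→φ5] = [1, 1]
r1 m[X7→φ1] = [1, 1]
r1 m[X4→φ0] = [1, 1]
r1 m[X4→φ2] = [1, 1]
r1 m[X4→φ4] = [1, 1]
r1 m[X13→φ0] = [1, 1]
r1 m[X13→φ1] = [1, 1]
r1 m[X13→φ3] = [1, 1]
r2 m[φ0→X12] = [16, 21]
r2 m[φ0→X4] = [19, 18]
r2 m[φ0→X13] = [18, 19]
r2 m[φ1→X7] = [15, 6]
r2 m[φ1→X13] = [10, 11]
r2 m[φ2→X3] = [22, 19]
r2 m[φ2→X5] = [23, 18]
r2 m[φ2→X4] = [23, 18]
r2 m[φ3→X13] = [9, 3]
r2 m[φ4→X4] = [8, 9]
r2 m[φ5→X5] = [3, 8]
r2 m[φ6→X3] = [5, 9]
r2 m[φ7→X12] = [8, 1]
r2 m[X12→φ0] = [8, 1]
r2 m[X12→φ7] = [16, 21]
r2 m[X3→φ2] = [5, 9]
r2 m[X3→φ6] = [22, 19]
r2 m[X5→φ2] = [3, 8]
r2 m[X5→φ5] = [23, 18]
r2 m[X7→φ1] = [1, 1]
r2 m[X4→φ0] = [184, 162]
r2 m[X4→φ2] = [152, 162]
r2 m[X4→φ4] = [437, 324]
r2 m[X13→φ0] = [90, 33]
r2 m[X13→φ1] = [162, 57]
r2 m[X13→φ3] = [180, 209]
r3 m[φ0→X12] = [153744, 240366]
r3 m[φ0→X4] = [5442, 2895]
r3 m[φ0→X13] = [10776, 15166]
r3 m[φ1→X7] = [1800, 447]
r3 m[φ1→X13] = [10, 11]
r3 m[φ2→X3] = [17312, 15904]
r3 m[φ2→X5] = [24480, 19532]
r3 m[φ2→X4] = [893, 580]
r3 m[φ3→X13] = [9, 3]
r3 m[φ4→X4] = [8, 9]
r3 m[φ5→X5] = [3, 8]
r3 m[φ6→X3] = [5, 9]
r3 m[φ7→X12] = [8, 1]
r3 m[X12→φ0] = [8, 1]
r3 m[X12→φ7] = [16, 21]
r3 m[X3→φ2] = [5, 9]
r3 m[X3→φ6] = [22, 19]
r3 m[X5→φ2] = [3, 8]
r3 m[X5→φ5] = [23, 18]
r3 m[X7→φ1] = [1, 1]
r3 m[X4→φ0] = [184, 162]
r3 m[X4→φ2] = [152, 162]
r3 m[X4→φ4] = [437, 324]
r3 m[X13→φ0] = [90, 33]
r3 m[X13→φ1] = [162, 57]
r3 m[X13→φ3] = [180, 209]
r4 m[φ0→X12] = [153744, 240366]
r4 m[φ0→X4] = [5442, 2895]
r4 m[φ0→X13] = [10776, 15166]
r4 m[φ1→X7] = [1800, 447]
r4 m[φ1→X13] = [10, 11]
r4 m[φ2→X3] = [17312, 15904]
r4 m[φ2→X5] = [24480, 19532]
r4 m[φ2→X4] = [893, 580]
r4 m[φ3→X13] = [9, 3]
r4 m[φ4→X4] = [8, 9]
r4 m[φ5→X5] = [3, 8]
r4 m[φ6→X3] = [5, 9]
r4 m[φ7→X12] = [8, 1]
r4 m[X12→φ0] = [8, 1]
r4 m[X12→φ7] = [153744, 240366]
r4 m[X3→φ2] = [5, 9]
r4 m[X3→φ6] = [17312, 15904]
r4 m[X5→φ2] = [3, 8]
r4 m[X5→φ5] = [24480, 19532]
r4 m[X7→φ1] = [1, 1]
r4 m[X4→φ0] = [7144, 5220]
r4 m[X4→φ2] = [43536, 26055]
r4 m[X4→φ4] = [4859706, 1679100]
r4 m[X13→φ0] = [90, 33]
r4 m[X13→φ1] = [96984, 45498]
r4 m[X13→φ3] = [107760, 166826]
r5 m[φ0→X12] = [5661168, 8700204]
r5 m[φ0→X4] = [5442, 2895]
r5 m[φ0→X13] = [405552, 529996]
r5 m[φ1→X7] = [1145844, 324474]
r5 m[φ1→X13] = [10, 11]
r5 m[φ2→X3] = [4063332, 3741432]
r5 m[φ2→X5] = [5139828, 4821258]
r5 m[φ2→X4] = [893, 580]
r5 m[φ3→X13] = [9, 3]
r5 m[φ4→X4] = [8, 9]
r5 m[φ5→X5] = [3, 8]
r5 m[φ6→X3] = [5, 9]
r5 m[φ7→X12] = [8, 1]
r5 m[X12→φ0] = [8, 1]
r5 m[X12→φ7] = [153744, 240366]
r5 m[X3→φ2] = [5, 9]
r5 m[X3→φ6] = [17312, 15904]
r5 m[X5→φ2] = [3, 8]
r5 m[X5→φ5] = [24480, 19532]
r5 m[X7→φ1] = [1, 1]
r5 m[X4→φ0] = [7144, 5220]
r5 m[X4→φ2] = [43536, 26055]
r5 m[X4→φ4] = [4859706, 1679100]
r5 m[X13→φ0] = [90, 33]
r5 m[X13→φ1] = [96984, 45498]
r5 m[X13→φ3] = [107760, 166826]
r6 m[φ0→X12] = [5661168, 8700204]
r6 m[φ0→X4] = [5442, 2895]
r6 m[φ0→X13] = [405552, 529996]
r6 m[φ1→X7] = [1145844, 324474]
r6 m[φ1→X13] = [10, 11]
r6 m[φ2→X3] = [4063332, 3741432]
r6 m[φ2→X5] = [5139828, 4821258]
r6 m[φ2→X4] = [893, 580]
r6 m[φ3→X13] = [9, 3]
r6 m[φ4→X4] = [8, 9]
r6 m[φ5→X5] = [3, 8]
r6 m[φ6→X3] = [5, 9]
r6 m[φ7→X12] = [8, 1]
r6 m[X12→φ0] = [8, 1]
r6 m[X12→φ7] = [5661168, 8700204]
r6 m[X3→φ2] = [5, 9]
r6 m[X3→φ6] = [4063332, 3741432]
r6 m[X5→φ2] = [3, 8]
r6 m[X5→φ5] = [5139828, 4821258]
r6 m[X7→φ1] = [1, 1]
r6 m[X4→φ0] = [7144, 5220]
r6 m[X4→φ2] = [43536, 26055]
r6 m[X4→φ4] = [4859706, 1679100]
r6 m[X13→φ0] = [90, 33]
r6 m[X13→φ1] = [3649968, 1589988]
r6 m[X13→φ3] = [4055520, 5829956]
r7 m[φ0→X12] = [5661168, 8700204]
r7 m[φ0→X4] = [5442, 2895]
r7 m[φ0→X13] = [405552, 529996]
r7 m[φ1→X7] = [42389640, 11599908]
r7 m[φ1→X13] = [10, 11]
r7 m[φ2→X3] = [4063332, 3741432]
r7 m[φ2→X5] = [5139828, 4821258]
r7 m[φ2→X4] = [893, 580]
r7 m[φ3→X13] = [9, 3]
r7 m[φ4→X4] = [8, 9]
r7 m[φ5→X5] = [3, 8]
r7 m[φ6→X3] = [5, 9]
r7 m[φ7→X12] = [8, 1]
r7 m[X12→φ0] = [8, 1]
r7 m[X12→φ7] = [5661168, 8700204]
r7 m[X3→φ2] = [5, 9]
r7 m[X3→φ6] = [4063332, 3741432]
r7 m[X5→φ2] = [3, 8]
r7 m[X5→φ5] = [5139828, 4821258]
r7 m[X7→φ1] = [1, 1]
r7 m[X4→φ0] = [7144, 5220]
r7 m[X4→φ2] = [43536, 26055]
r7 m[X4→φ4] = [4859706, 1679100]
r7 m[X13→φ0] = [90, 33]
r7 m[X13→φ1] = [3649968, 1589988]
r7 m[X13→φ3] = [4055520, 5829956]
r8 m[φ0→X12] = [5661168, 8700204]
r8 m[φ0→X4] = [5442, 2895]
r8 m[φ0→X13] = [405552, 529996]
r8 m[φ1→X7] = [42389640, 11599908]
r8 m[φ1→X13] = [10, 11]
r8 m[φ2→X3] = [4063332, 3741432]
r8 m[φ2→X5] = [5139828, 4821258]
r8 m[φ2→X4] = [893, 580]
r8 m[φ3→X13] = [9, 3]
r8 m[φ4→X4] = [8, 9]
r8 m[φ5→X5] = [3, 8]
r8 m[φ6→X3] = [5, 9]
r8 m[φ7→X12] = [8, 1]
r8 m[X12→φ0] = [8, 1]
r8 m[X12→φ7] = [5661168, 8700204]
r8 m[X3→φ2] = [5, 9]
r8 m[X3→φ6] = [4063332, 3741432]
r8 m[X5→φ2] = [3, 8]
r8 m[X5→φ5] = [5139828, 4821258]
r8 m[X7→φ1] = [1, 1]
r8 m[X4→φ0] = [7144, 5220]
r8 m[X4→φ2] = [43536, 26055]
r8 m[X4→φ4] = [4859706, 1679100]
r8 m[X13→φ0] = [90, 33]
r8 m[X13→φ1] = [3649968, 1589988]
r8 m[X13→φ3] = [4055520, 5829956]
fixed point reached at round 8
b[X4] = ⊗ incoming = [38877648, 15111900]

b[X4] = [38877648, 15111900]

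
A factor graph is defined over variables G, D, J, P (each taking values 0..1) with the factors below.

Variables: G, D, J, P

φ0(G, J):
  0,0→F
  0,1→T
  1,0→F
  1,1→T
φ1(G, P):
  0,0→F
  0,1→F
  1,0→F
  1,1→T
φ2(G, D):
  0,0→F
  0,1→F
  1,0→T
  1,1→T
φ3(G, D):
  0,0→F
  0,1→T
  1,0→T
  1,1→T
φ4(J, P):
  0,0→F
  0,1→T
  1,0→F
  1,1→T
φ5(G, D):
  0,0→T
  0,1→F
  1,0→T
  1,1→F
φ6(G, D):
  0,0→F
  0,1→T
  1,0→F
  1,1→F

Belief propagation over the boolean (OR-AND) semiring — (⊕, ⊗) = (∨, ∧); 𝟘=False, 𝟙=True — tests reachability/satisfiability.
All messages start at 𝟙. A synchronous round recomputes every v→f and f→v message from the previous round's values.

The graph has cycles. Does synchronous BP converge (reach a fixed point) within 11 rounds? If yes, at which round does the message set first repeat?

init: all messages = 𝟙 over 2 values
r1 m[φ0→G] = [T, T]
r1 m[φ0→J] = [F, T]
r1 m[φ1→G] = [F, T]
r1 m[φ1→P] = [F, T]
r1 m[φ2→G] = [F, T]
r1 m[φ2→D] = [T, T]
r1 m[φ3→G] = [T, T]
r1 m[φ3→D] = [T, T]
r1 m[φ4→J] = [T, T]
r1 m[φ4→P] = [F, T]
r1 m[φ5→G] = [T, T]
r1 m[φ5→D] = [T, F]
r1 m[φ6→G] = [T, F]
r1 m[φ6→D] = [F, T]
r1 m[G→φ0] = [T, T]
r1 m[G→φ1] = [T, T]
r1 m[G→φ2] = [T, T]
r1 m[G→φ3] = [T, T]
r1 m[G→φ5] = [T, T]
r1 m[G→φ6] = [T, T]
r1 m[D→φ2] = [T, T]
r1 m[D→φ3] = [T, T]
r1 m[D→φ5] = [T, T]
r1 m[D→φ6] = [T, T]
r1 m[J→φ0] = [T, T]
r1 m[J→φ4] = [T, T]
r1 m[P→φ1] = [T, T]
r1 m[P→φ4] = [T, T]
r2 m[φ0→G] = [T, T]
r2 m[φ0→J] = [F, T]
r2 m[φ1→G] = [F, T]
r2 m[φ1→P] = [F, T]
r2 m[φ2→G] = [F, T]
r2 m[φ2→D] = [T, T]
r2 m[φ3→G] = [T, T]
r2 m[φ3→D] = [T, T]
r2 m[φ4→J] = [T, T]
r2 m[φ4→P] = [F, T]
r2 m[φ5→G] = [T, T]
r2 m[φ5→D] = [T, F]
r2 m[φ6→G] = [T, F]
r2 m[φ6→D] = [F, T]
r2 m[G→φ0] = [F, F]
r2 m[G→φ1] = [F, F]
r2 m[G→φ2] = [F, F]
r2 m[G→φ3] = [F, F]
r2 m[G→φ5] = [F, F]
r2 m[G→φ6] = [F, T]
r2 m[D→φ2] = [F, F]
r2 m[D→φ3] = [F, F]
r2 m[D→φ5] = [F, T]
r2 m[D→φ6] = [T, F]
r2 m[J→φ0] = [T, T]
r2 m[J→φ4] = [F, T]
r2 m[P→φ1] = [F, T]
r2 m[P→φ4] = [F, T]
r3 m[φ0→G] = [T, T]
r3 m[φ0→J] = [F, F]
r3 m[φ1→G] = [F, T]
r3 m[φ1→P] = [F, F]
r3 m[φ2→G] = [F, F]
r3 m[φ2→D] = [F, F]
r3 m[φ3→G] = [F, F]
r3 m[φ3→D] = [F, F]
r3 m[φ4→J] = [T, T]
r3 m[φ4→P] = [F, T]
r3 m[φ5→G] = [F, F]
r3 m[φ5→D] = [F, F]
r3 m[φ6→G] = [F, F]
r3 m[φ6→D] = [F, F]
r3 m[G→φ0] = [F, F]
r3 m[G→φ1] = [F, F]
r3 m[G→φ2] = [F, F]
r3 m[G→φ3] = [F, F]
r3 m[G→φ5] = [F, F]
r3 m[G→φ6] = [F, T]
r3 m[D→φ2] = [F, F]
r3 m[D→φ3] = [F, F]
r3 m[D→φ5] = [F, T]
r3 m[D→φ6] = [T, F]
r3 m[J→φ0] = [T, T]
r3 m[J→φ4] = [F, T]
r3 m[P→φ1] = [F, T]
r3 m[P→φ4] = [F, T]
r4 m[φ0→G] = [T, T]
r4 m[φ0→J] = [F, F]
r4 m[φ1→G] = [F, T]
r4 m[φ1→P] = [F, F]
r4 m[φ2→G] = [F, F]
r4 m[φ2→D] = [F, F]
r4 m[φ3→G] = [F, F]
r4 m[φ3→D] = [F, F]
r4 m[φ4→J] = [T, T]
r4 m[φ4→P] = [F, T]
r4 m[φ5→G] = [F, F]
r4 m[φ5→D] = [F, F]
r4 m[φ6→G] = [F, F]
r4 m[φ6→D] = [F, F]
r4 m[G→φ0] = [F, F]
r4 m[G→φ1] = [F, F]
r4 m[G→φ2] = [F, F]
r4 m[G→φ3] = [F, F]
r4 m[G→φ5] = [F, F]
r4 m[G→φ6] = [F, F]
r4 m[D→φ2] = [F, F]
r4 m[D→φ3] = [F, F]
r4 m[D→φ5] = [F, F]
r4 m[D→φ6] = [F, F]
r4 m[J→φ0] = [T, T]
r4 m[J→φ4] = [F, F]
r4 m[P→φ1] = [F, T]
r4 m[P→φ4] = [F, F]
r5 m[φ0→G] = [T, T]
r5 m[φ0→J] = [F, F]
r5 m[φ1→G] = [F, T]
r5 m[φ1→P] = [F, F]
r5 m[φ2→G] = [F, F]
r5 m[φ2→D] = [F, F]
r5 m[φ3→G] = [F, F]
r5 m[φ3→D] = [F, F]
r5 m[φ4→J] = [F, F]
r5 m[φ4→P] = [F, F]
r5 m[φ5→G] = [F, F]
r5 m[φ5→D] = [F, F]
r5 m[φ6→G] = [F, F]
r5 m[φ6→D] = [F, F]
r5 m[G→φ0] = [F, F]
r5 m[G→φ1] = [F, F]
r5 m[G→φ2] = [F, F]
r5 m[G→φ3] = [F, F]
r5 m[G→φ5] = [F, F]
r5 m[G→φ6] = [F, F]
r5 m[D→φ2] = [F, F]
r5 m[D→φ3] = [F, F]
r5 m[D→φ5] = [F, F]
r5 m[D→φ6] = [F, F]
r5 m[J→φ0] = [T, T]
r5 m[J→φ4] = [F, F]
r5 m[P→φ1] = [F, T]
r5 m[P→φ4] = [F, F]
r6 m[φ0→G] = [T, T]
r6 m[φ0→J] = [F, F]
r6 m[φ1→G] = [F, T]
r6 m[φ1→P] = [F, F]
r6 m[φ2→G] = [F, F]
r6 m[φ2→D] = [F, F]
r6 m[φ3→G] = [F, F]
r6 m[φ3→D] = [F, F]
r6 m[φ4→J] = [F, F]
r6 m[φ4→P] = [F, F]
r6 m[φ5→G] = [F, F]
r6 m[φ5→D] = [F, F]
r6 m[φ6→G] = [F, F]
r6 m[φ6→D] = [F, F]
r6 m[G→φ0] = [F, F]
r6 m[G→φ1] = [F, F]
r6 m[G→φ2] = [F, F]
r6 m[G→φ3] = [F, F]
r6 m[G→φ5] = [F, F]
r6 m[G→φ6] = [F, F]
r6 m[D→φ2] = [F, F]
r6 m[D→φ3] = [F, F]
r6 m[D→φ5] = [F, F]
r6 m[D→φ6] = [F, F]
r6 m[J→φ0] = [F, F]
r6 m[J→φ4] = [F, F]
r6 m[P→φ1] = [F, F]
r6 m[P→φ4] = [F, F]
r7 m[φ0→G] = [F, F]
r7 m[φ0→J] = [F, F]
r7 m[φ1→G] = [F, F]
r7 m[φ1→P] = [F, F]
r7 m[φ2→G] = [F, F]
r7 m[φ2→D] = [F, F]
r7 m[φ3→G] = [F, F]
r7 m[φ3→D] = [F, F]
r7 m[φ4→J] = [F, F]
r7 m[φ4→P] = [F, F]
r7 m[φ5→G] = [F, F]
r7 m[φ5→D] = [F, F]
r7 m[φ6→G] = [F, F]
r7 m[φ6→D] = [F, F]
r7 m[G→φ0] = [F, F]
r7 m[G→φ1] = [F, F]
r7 m[G→φ2] = [F, F]
r7 m[G→φ3] = [F, F]
r7 m[G→φ5] = [F, F]
r7 m[G→φ6] = [F, F]
r7 m[D→φ2] = [F, F]
r7 m[D→φ3] = [F, F]
r7 m[D→φ5] = [F, F]
r7 m[D→φ6] = [F, F]
r7 m[J→φ0] = [F, F]
r7 m[J→φ4] = [F, F]
r7 m[P→φ1] = [F, F]
r7 m[P→φ4] = [F, F]
r8 m[φ0→G] = [F, F]
r8 m[φ0→J] = [F, F]
r8 m[φ1→G] = [F, F]
r8 m[φ1→P] = [F, F]
r8 m[φ2→G] = [F, F]
r8 m[φ2→D] = [F, F]
r8 m[φ3→G] = [F, F]
r8 m[φ3→D] = [F, F]
r8 m[φ4→J] = [F, F]
r8 m[φ4→P] = [F, F]
r8 m[φ5→G] = [F, F]
r8 m[φ5→D] = [F, F]
r8 m[φ6→G] = [F, F]
r8 m[φ6→D] = [F, F]
r8 m[G→φ0] = [F, F]
r8 m[G→φ1] = [F, F]
r8 m[G→φ2] = [F, F]
r8 m[G→φ3] = [F, F]
r8 m[G→φ5] = [F, F]
r8 m[G→φ6] = [F, F]
r8 m[D→φ2] = [F, F]
r8 m[D→φ3] = [F, F]
r8 m[D→φ5] = [F, F]
r8 m[D→φ6] = [F, F]
r8 m[J→φ0] = [F, F]
r8 m[J→φ4] = [F, F]
r8 m[P→φ1] = [F, F]
r8 m[P→φ4] = [F, F]
fixed point reached at round 8
messages reach a fixed point at round 8

CONVERGED at round 8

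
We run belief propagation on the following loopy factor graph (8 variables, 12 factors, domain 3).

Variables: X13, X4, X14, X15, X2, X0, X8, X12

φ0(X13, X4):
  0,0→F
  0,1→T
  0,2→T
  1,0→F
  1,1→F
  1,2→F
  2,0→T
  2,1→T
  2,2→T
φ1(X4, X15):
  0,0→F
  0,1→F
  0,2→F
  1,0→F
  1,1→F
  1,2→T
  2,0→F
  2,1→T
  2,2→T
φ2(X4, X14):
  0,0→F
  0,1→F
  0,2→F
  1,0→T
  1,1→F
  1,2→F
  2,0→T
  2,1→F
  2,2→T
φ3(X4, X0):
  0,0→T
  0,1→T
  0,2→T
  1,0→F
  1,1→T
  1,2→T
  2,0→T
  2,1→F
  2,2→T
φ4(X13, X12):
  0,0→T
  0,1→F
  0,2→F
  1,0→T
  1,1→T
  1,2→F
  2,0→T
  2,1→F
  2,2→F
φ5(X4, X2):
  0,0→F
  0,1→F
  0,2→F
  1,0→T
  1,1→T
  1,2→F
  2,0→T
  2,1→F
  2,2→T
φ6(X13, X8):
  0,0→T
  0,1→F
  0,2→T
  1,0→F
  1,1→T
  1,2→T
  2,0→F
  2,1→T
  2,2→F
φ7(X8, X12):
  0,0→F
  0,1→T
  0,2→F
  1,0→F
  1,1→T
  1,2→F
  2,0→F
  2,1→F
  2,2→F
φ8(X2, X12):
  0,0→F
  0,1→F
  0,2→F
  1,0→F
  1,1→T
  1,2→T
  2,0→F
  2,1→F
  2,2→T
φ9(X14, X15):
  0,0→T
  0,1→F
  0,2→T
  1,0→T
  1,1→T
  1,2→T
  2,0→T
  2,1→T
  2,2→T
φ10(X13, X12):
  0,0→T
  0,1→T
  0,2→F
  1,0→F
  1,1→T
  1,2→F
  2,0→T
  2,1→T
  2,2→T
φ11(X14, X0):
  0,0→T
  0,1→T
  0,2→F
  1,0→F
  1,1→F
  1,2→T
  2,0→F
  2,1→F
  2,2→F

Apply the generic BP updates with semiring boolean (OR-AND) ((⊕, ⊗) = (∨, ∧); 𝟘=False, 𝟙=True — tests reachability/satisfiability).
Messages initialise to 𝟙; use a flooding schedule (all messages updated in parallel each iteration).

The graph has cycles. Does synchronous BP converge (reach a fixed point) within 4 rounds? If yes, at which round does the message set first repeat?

NOT CONVERGED within 4 rounds

init: all messages = 𝟙 over 3 values
r1 m[φ0→X13] = [T, F, T]
r1 m[φ0→X4] = [T, T, T]
r1 m[φ1→X4] = [F, T, T]
r1 m[φ1→X15] = [F, T, T]
r1 m[φ2→X4] = [F, T, T]
r1 m[φ2→X14] = [T, F, T]
r1 m[φ3→X4] = [T, T, T]
r1 m[φ3→X0] = [T, T, T]
r1 m[φ4→X13] = [T, T, T]
r1 m[φ4→X12] = [T, T, F]
r1 m[φ5→X4] = [F, T, T]
r1 m[φ5→X2] = [T, T, T]
r1 m[φ6→X13] = [T, T, T]
r1 m[φ6→X8] = [T, T, T]
r1 m[φ7→X8] = [T, T, F]
r1 m[φ7→X12] = [F, T, F]
r1 m[φ8→X2] = [F, T, T]
r1 m[φ8→X12] = [F, T, T]
r1 m[φ9→X14] = [T, T, T]
r1 m[φ9→X15] = [T, T, T]
r1 m[φ10→X13] = [T, T, T]
r1 m[φ10→X12] = [T, T, T]
r1 m[φ11→X14] = [T, T, F]
r1 m[φ11→X0] = [T, T, T]
r1 m[X13→φ0] = [T, T, T]
r1 m[X13→φ4] = [T, T, T]
r1 m[X13→φ6] = [T, T, T]
r1 m[X13→φ10] = [T, T, T]
r1 m[X4→φ0] = [T, T, T]
r1 m[X4→φ1] = [T, T, T]
r1 m[X4→φ2] = [T, T, T]
r1 m[X4→φ3] = [T, T, T]
r1 m[X4→φ5] = [T, T, T]
r1 m[X14→φ2] = [T, T, T]
r1 m[X14→φ9] = [T, T, T]
r1 m[X14→φ11] = [T, T, T]
r1 m[X15→φ1] = [T, T, T]
r1 m[X15→φ9] = [T, T, T]
r1 m[X2→φ5] = [T, T, T]
r1 m[X2→φ8] = [T, T, T]
r1 m[X0→φ3] = [T, T, T]
r1 m[X0→φ11] = [T, T, T]
r1 m[X8→φ6] = [T, T, T]
r1 m[X8→φ7] = [T, T, T]
r1 m[X12→φ4] = [T, T, T]
r1 m[X12→φ7] = [T, T, T]
r1 m[X12→φ8] = [T, T, T]
r1 m[X12→φ10] = [T, T, T]
r2 m[φ0→X13] = [T, F, T]
r2 m[φ0→X4] = [T, T, T]
r2 m[φ1→X4] = [F, T, T]
r2 m[φ1→X15] = [F, T, T]
r2 m[φ2→X4] = [F, T, T]
r2 m[φ2→X14] = [T, F, T]
r2 m[φ3→X4] = [T, T, T]
r2 m[φ3→X0] = [T, T, T]
r2 m[φ4→X13] = [T, T, T]
r2 m[φ4→X12] = [T, T, F]
r2 m[φ5→X4] = [F, T, T]
r2 m[φ5→X2] = [T, T, T]
r2 m[φ6→X13] = [T, T, T]
r2 m[φ6→X8] = [T, T, T]
r2 m[φ7→X8] = [T, T, F]
r2 m[φ7→X12] = [F, T, F]
r2 m[φ8→X2] = [F, T, T]
r2 m[φ8→X12] = [F, T, T]
r2 m[φ9→X14] = [T, T, T]
r2 m[φ9→X15] = [T, T, T]
r2 m[φ10→X13] = [T, T, T]
r2 m[φ10→X12] = [T, T, T]
r2 m[φ11→X14] = [T, T, F]
r2 m[φ11→X0] = [T, T, T]
r2 m[X13→φ0] = [T, T, T]
r2 m[X13→φ4] = [T, F, T]
r2 m[X13→φ6] = [T, F, T]
r2 m[X13→φ10] = [T, F, T]
r2 m[X4→φ0] = [F, T, T]
r2 m[X4→φ1] = [F, T, T]
r2 m[X4→φ2] = [F, T, T]
r2 m[X4→φ3] = [F, T, T]
r2 m[X4→φ5] = [F, T, T]
r2 m[X14→φ2] = [T, T, F]
r2 m[X14→φ9] = [T, F, F]
r2 m[X14→φ11] = [T, F, T]
r2 m[X15→φ1] = [T, T, T]
r2 m[X15→φ9] = [F, T, T]
r2 m[X2→φ5] = [F, T, T]
r2 m[X2→φ8] = [T, T, T]
r2 m[X0→φ3] = [T, T, T]
r2 m[X0→φ11] = [T, T, T]
r2 m[X8→φ6] = [T, T, F]
r2 m[X8→φ7] = [T, T, T]
r2 m[X12→φ4] = [F, T, F]
r2 m[X12→φ7] = [F, T, F]
r2 m[X12→φ8] = [F, T, F]
r2 m[X12→φ10] = [F, T, F]
r3 m[φ0→X13] = [T, F, T]
r3 m[φ0→X4] = [T, T, T]
r3 m[φ1→X4] = [F, T, T]
r3 m[φ1→X15] = [F, T, T]
r3 m[φ2→X4] = [F, T, T]
r3 m[φ2→X14] = [T, F, T]
r3 m[φ3→X4] = [T, T, T]
r3 m[φ3→X0] = [T, T, T]
r3 m[φ4→X13] = [F, T, F]
r3 m[φ4→X12] = [T, F, F]
r3 m[φ5→X4] = [F, T, T]
r3 m[φ5→X2] = [T, T, T]
r3 m[φ6→X13] = [T, T, T]
r3 m[φ6→X8] = [T, T, T]
r3 m[φ7→X8] = [T, T, F]
r3 m[φ7→X12] = [F, T, F]
r3 m[φ8→X2] = [F, T, F]
r3 m[φ8→X12] = [F, T, T]
r3 m[φ9→X14] = [T, T, T]
r3 m[φ9→X15] = [T, F, T]
r3 m[φ10→X13] = [T, T, T]
r3 m[φ10→X12] = [T, T, T]
r3 m[φ11→X14] = [T, T, F]
r3 m[φ11→X0] = [T, T, F]
r3 m[X13→φ0] = [T, T, T]
r3 m[X13→φ4] = [T, F, T]
r3 m[X13→φ6] = [T, F, T]
r3 m[X13→φ10] = [T, F, T]
r3 m[X4→φ0] = [F, T, T]
r3 m[X4→φ1] = [F, T, T]
r3 m[X4→φ2] = [F, T, T]
r3 m[X4→φ3] = [F, T, T]
r3 m[X4→φ5] = [F, T, T]
r3 m[X14→φ2] = [T, T, F]
r3 m[X14→φ9] = [T, F, F]
r3 m[X14→φ11] = [T, F, T]
r3 m[X15→φ1] = [T, T, T]
r3 m[X15→φ9] = [F, T, T]
r3 m[X2→φ5] = [F, T, T]
r3 m[X2→φ8] = [T, T, T]
r3 m[X0→φ3] = [T, T, T]
r3 m[X0→φ11] = [T, T, T]
r3 m[X8→φ6] = [T, T, F]
r3 m[X8→φ7] = [T, T, T]
r3 m[X12→φ4] = [F, T, F]
r3 m[X12→φ7] = [F, T, F]
r3 m[X12→φ8] = [F, T, F]
r3 m[X12→φ10] = [F, T, F]
r4 m[φ0→X13] = [T, F, T]
r4 m[φ0→X4] = [T, T, T]
r4 m[φ1→X4] = [F, T, T]
r4 m[φ1→X15] = [F, T, T]
r4 m[φ2→X4] = [F, T, T]
r4 m[φ2→X14] = [T, F, T]
r4 m[φ3→X4] = [T, T, T]
r4 m[φ3→X0] = [T, T, T]
r4 m[φ4→X13] = [F, T, F]
r4 m[φ4→X12] = [T, F, F]
r4 m[φ5→X4] = [F, T, T]
r4 m[φ5→X2] = [T, T, T]
r4 m[φ6→X13] = [T, T, T]
r4 m[φ6→X8] = [T, T, T]
r4 m[φ7→X8] = [T, T, F]
r4 m[φ7→X12] = [F, T, F]
r4 m[φ8→X2] = [F, T, F]
r4 m[φ8→X12] = [F, T, T]
r4 m[φ9→X14] = [T, T, T]
r4 m[φ9→X15] = [T, F, T]
r4 m[φ10→X13] = [T, T, T]
r4 m[φ10→X12] = [T, T, T]
r4 m[φ11→X14] = [T, T, F]
r4 m[φ11→X0] = [T, T, F]
r4 m[X13→φ0] = [F, T, F]
r4 m[X13→φ4] = [T, F, T]
r4 m[X13→φ6] = [F, F, F]
r4 m[X13→φ10] = [F, F, F]
r4 m[X4→φ0] = [F, T, T]
r4 m[X4→φ1] = [F, T, T]
r4 m[X4→φ2] = [F, T, T]
r4 m[X4→φ3] = [F, T, T]
r4 m[X4→φ5] = [F, T, T]
r4 m[X14→φ2] = [T, T, F]
r4 m[X14→φ9] = [T, F, F]
r4 m[X14→φ11] = [T, F, T]
r4 m[X15→φ1] = [T, F, T]
r4 m[X15→φ9] = [F, T, T]
r4 m[X2→φ5] = [F, T, F]
r4 m[X2→φ8] = [T, T, T]
r4 m[X0→φ3] = [T, T, F]
r4 m[X0→φ11] = [T, T, T]
r4 m[X8→φ6] = [T, T, F]
r4 m[X8→φ7] = [T, T, T]
r4 m[X12→φ4] = [F, T, F]
r4 m[X12→φ7] = [F, F, F]
r4 m[X12→φ8] = [F, F, F]
r4 m[X12→φ10] = [F, F, F]
no fixed point within 4 rounds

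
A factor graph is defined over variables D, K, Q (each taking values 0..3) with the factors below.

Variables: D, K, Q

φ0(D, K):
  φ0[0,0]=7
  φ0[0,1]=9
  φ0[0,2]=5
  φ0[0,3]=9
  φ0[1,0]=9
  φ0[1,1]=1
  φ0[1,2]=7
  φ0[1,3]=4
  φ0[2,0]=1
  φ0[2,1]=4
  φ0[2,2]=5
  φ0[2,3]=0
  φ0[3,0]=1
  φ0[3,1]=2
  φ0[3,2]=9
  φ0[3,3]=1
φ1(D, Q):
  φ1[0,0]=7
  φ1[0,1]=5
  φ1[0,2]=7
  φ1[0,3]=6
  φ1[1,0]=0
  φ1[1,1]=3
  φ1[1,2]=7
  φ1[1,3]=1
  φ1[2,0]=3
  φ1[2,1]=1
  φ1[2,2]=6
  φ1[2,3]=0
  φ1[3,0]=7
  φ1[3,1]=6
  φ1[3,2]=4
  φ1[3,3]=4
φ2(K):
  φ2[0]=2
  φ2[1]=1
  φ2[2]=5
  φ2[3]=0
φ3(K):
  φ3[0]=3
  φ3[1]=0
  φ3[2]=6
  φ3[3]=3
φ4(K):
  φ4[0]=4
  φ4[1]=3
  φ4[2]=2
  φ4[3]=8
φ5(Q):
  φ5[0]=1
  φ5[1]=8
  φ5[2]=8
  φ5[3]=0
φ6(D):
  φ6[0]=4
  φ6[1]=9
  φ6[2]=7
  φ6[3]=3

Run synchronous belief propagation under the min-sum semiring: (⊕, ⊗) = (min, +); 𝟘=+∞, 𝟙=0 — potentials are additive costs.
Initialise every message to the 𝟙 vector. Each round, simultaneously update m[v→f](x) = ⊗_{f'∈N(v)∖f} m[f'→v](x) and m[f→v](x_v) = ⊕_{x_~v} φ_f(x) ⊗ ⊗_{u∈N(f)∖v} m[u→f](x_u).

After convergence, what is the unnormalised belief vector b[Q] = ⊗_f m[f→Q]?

b[Q] = [15, 23, 21, 13]

init: all messages = 𝟙 over 4 values
r1 m[φ0→D] = [5, 1, 0, 1]
r1 m[φ0→K] = [1, 1, 5, 0]
r1 m[φ1→D] = [5, 0, 0, 4]
r1 m[φ1→Q] = [0, 1, 4, 0]
r1 m[φ2→K] = [2, 1, 5, 0]
r1 m[φ3→K] = [3, 0, 6, 3]
r1 m[φ4→K] = [4, 3, 2, 8]
r1 m[φ5→Q] = [1, 8, 8, 0]
r1 m[φ6→D] = [4, 9, 7, 3]
r1 m[D→φ0] = [0, 0, 0, 0]
r1 m[D→φ1] = [0, 0, 0, 0]
r1 m[D→φ6] = [0, 0, 0, 0]
r1 m[K→φ0] = [0, 0, 0, 0]
r1 m[K→φ2] = [0, 0, 0, 0]
r1 m[K→φ3] = [0, 0, 0, 0]
r1 m[K→φ4] = [0, 0, 0, 0]
r1 m[Q→φ1] = [0, 0, 0, 0]
r1 m[Q→φ5] = [0, 0, 0, 0]
r2 m[φ0→D] = [5, 1, 0, 1]
r2 m[φ0→K] = [1, 1, 5, 0]
r2 m[φ1→D] = [5, 0, 0, 4]
r2 m[φ1→Q] = [0, 1, 4, 0]
r2 m[φ2→K] = [2, 1, 5, 0]
r2 m[φ3→K] = [3, 0, 6, 3]
r2 m[φ4→K] = [4, 3, 2, 8]
r2 m[φ5→Q] = [1, 8, 8, 0]
r2 m[φ6→D] = [4, 9, 7, 3]
r2 m[D→φ0] = [9, 9, 7, 7]
r2 m[D→φ1] = [9, 10, 7, 4]
r2 m[D→φ6] = [10, 1, 0, 5]
r2 m[K→φ0] = [9, 4, 13, 11]
r2 m[K→φ2] = [8, 4, 13, 11]
r2 m[K→φ3] = [7, 5, 12, 8]
r2 m[K→φ4] = [6, 2, 16, 3]
r2 m[Q→φ1] = [1, 8, 8, 0]
r2 m[Q→φ5] = [0, 1, 4, 0]
r3 m[φ0→D] = [13, 5, 8, 6]
r3 m[φ0→K] = [8, 9, 12, 7]
r3 m[φ1→D] = [6, 1, 0, 4]
r3 m[φ1→Q] = [10, 8, 8, 7]
r3 m[φ2→K] = [2, 1, 5, 0]
r3 m[φ3→K] = [3, 0, 6, 3]
r3 m[φ4→K] = [4, 3, 2, 8]
r3 m[φ5→Q] = [1, 8, 8, 0]
r3 m[φ6→D] = [4, 9, 7, 3]
r3 m[D→φ0] = [9, 9, 7, 7]
r3 m[D→φ1] = [9, 10, 7, 4]
r3 m[D→φ6] = [10, 1, 0, 5]
r3 m[K→φ0] = [9, 4, 13, 11]
r3 m[K→φ2] = [8, 4, 13, 11]
r3 m[K→φ3] = [7, 5, 12, 8]
r3 m[K→φ4] = [6, 2, 16, 3]
r3 m[Q→φ1] = [1, 8, 8, 0]
r3 m[Q→φ5] = [0, 1, 4, 0]
r4 m[φ0→D] = [13, 5, 8, 6]
r4 m[φ0→K] = [8, 9, 12, 7]
r4 m[φ1→D] = [6, 1, 0, 4]
r4 m[φ1→Q] = [10, 8, 8, 7]
r4 m[φ2→K] = [2, 1, 5, 0]
r4 m[φ3→K] = [3, 0, 6, 3]
r4 m[φ4→K] = [4, 3, 2, 8]
r4 m[φ5→Q] = [1, 8, 8, 0]
r4 m[φ6→D] = [4, 9, 7, 3]
r4 m[D→φ0] = [10, 10, 7, 7]
r4 m[D→φ1] = [17, 14, 15, 9]
r4 m[D→φ6] = [19, 6, 8, 10]
r4 m[K→φ0] = [9, 4, 13, 11]
r4 m[K→φ2] = [15, 12, 20, 18]
r4 m[K→φ3] = [14, 13, 19, 15]
r4 m[K→φ4] = [13, 10, 23, 10]
r4 m[Q→φ1] = [1, 8, 8, 0]
r4 m[Q→φ5] = [10, 8, 8, 7]
r5 m[φ0→D] = [13, 5, 8, 6]
r5 m[φ0→K] = [8, 9, 12, 7]
r5 m[φ1→D] = [6, 1, 0, 4]
r5 m[φ1→Q] = [14, 15, 13, 13]
r5 m[φ2→K] = [2, 1, 5, 0]
r5 m[φ3→K] = [3, 0, 6, 3]
r5 m[φ4→K] = [4, 3, 2, 8]
r5 m[φ5→Q] = [1, 8, 8, 0]
r5 m[φ6→D] = [4, 9, 7, 3]
r5 m[D→φ0] = [10, 10, 7, 7]
r5 m[D→φ1] = [17, 14, 15, 9]
r5 m[D→φ6] = [19, 6, 8, 10]
r5 m[K→φ0] = [9, 4, 13, 11]
r5 m[K→φ2] = [15, 12, 20, 18]
r5 m[K→φ3] = [14, 13, 19, 15]
r5 m[K→φ4] = [13, 10, 23, 10]
r5 m[Q→φ1] = [1, 8, 8, 0]
r5 m[Q→φ5] = [10, 8, 8, 7]
r6 m[φ0→D] = [13, 5, 8, 6]
r6 m[φ0→K] = [8, 9, 12, 7]
r6 m[φ1→D] = [6, 1, 0, 4]
r6 m[φ1→Q] = [14, 15, 13, 13]
r6 m[φ2→K] = [2, 1, 5, 0]
r6 m[φ3→K] = [3, 0, 6, 3]
r6 m[φ4→K] = [4, 3, 2, 8]
r6 m[φ5→Q] = [1, 8, 8, 0]
r6 m[φ6→D] = [4, 9, 7, 3]
r6 m[D→φ0] = [10, 10, 7, 7]
r6 m[D→φ1] = [17, 14, 15, 9]
r6 m[D→φ6] = [19, 6, 8, 10]
r6 m[K→φ0] = [9, 4, 13, 11]
r6 m[K→φ2] = [15, 12, 20, 18]
r6 m[K→φ3] = [14, 13, 19, 15]
r6 m[K→φ4] = [13, 10, 23, 10]
r6 m[Q→φ1] = [1, 8, 8, 0]
r6 m[Q→φ5] = [14, 15, 13, 13]
r7 m[φ0→D] = [13, 5, 8, 6]
r7 m[φ0→K] = [8, 9, 12, 7]
r7 m[φ1→D] = [6, 1, 0, 4]
r7 m[φ1→Q] = [14, 15, 13, 13]
r7 m[φ2→K] = [2, 1, 5, 0]
r7 m[φ3→K] = [3, 0, 6, 3]
r7 m[φ4→K] = [4, 3, 2, 8]
r7 m[φ5→Q] = [1, 8, 8, 0]
r7 m[φ6→D] = [4, 9, 7, 3]
r7 m[D→φ0] = [10, 10, 7, 7]
r7 m[D→φ1] = [17, 14, 15, 9]
r7 m[D→φ6] = [19, 6, 8, 10]
r7 m[K→φ0] = [9, 4, 13, 11]
r7 m[K→φ2] = [15, 12, 20, 18]
r7 m[K→φ3] = [14, 13, 19, 15]
r7 m[K→φ4] = [13, 10, 23, 10]
r7 m[Q→φ1] = [1, 8, 8, 0]
r7 m[Q→φ5] = [14, 15, 13, 13]
fixed point reached at round 7
b[Q] = ⊗ incoming = [15, 23, 21, 13]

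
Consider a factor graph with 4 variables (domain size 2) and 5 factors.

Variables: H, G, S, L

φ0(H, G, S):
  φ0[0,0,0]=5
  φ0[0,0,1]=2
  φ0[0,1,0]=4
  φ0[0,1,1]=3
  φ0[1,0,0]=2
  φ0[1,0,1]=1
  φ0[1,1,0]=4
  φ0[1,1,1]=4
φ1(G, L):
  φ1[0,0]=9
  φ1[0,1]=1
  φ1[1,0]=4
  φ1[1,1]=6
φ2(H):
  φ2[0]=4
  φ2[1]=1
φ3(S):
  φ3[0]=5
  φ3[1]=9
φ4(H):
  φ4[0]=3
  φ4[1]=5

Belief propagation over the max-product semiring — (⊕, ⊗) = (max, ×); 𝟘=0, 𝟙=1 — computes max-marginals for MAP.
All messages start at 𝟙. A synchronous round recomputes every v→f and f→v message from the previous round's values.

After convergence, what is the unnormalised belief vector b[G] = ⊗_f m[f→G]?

init: all messages = 𝟙 over 2 values
r1 m[φ0→H] = [5, 4]
r1 m[φ0→G] = [5, 4]
r1 m[φ0→S] = [5, 4]
r1 m[φ1→G] = [9, 6]
r1 m[φ1→L] = [9, 6]
r1 m[φ2→H] = [4, 1]
r1 m[φ3→S] = [5, 9]
r1 m[φ4→H] = [3, 5]
r1 m[H→φ0] = [1, 1]
r1 m[H→φ2] = [1, 1]
r1 m[H→φ4] = [1, 1]
r1 m[G→φ0] = [1, 1]
r1 m[G→φ1] = [1, 1]
r1 m[S→φ0] = [1, 1]
r1 m[S→φ3] = [1, 1]
r1 m[L→φ1] = [1, 1]
r2 m[φ0→H] = [5, 4]
r2 m[φ0→G] = [5, 4]
r2 m[φ0→S] = [5, 4]
r2 m[φ1→G] = [9, 6]
r2 m[φ1→L] = [9, 6]
r2 m[φ2→H] = [4, 1]
r2 m[φ3→S] = [5, 9]
r2 m[φ4→H] = [3, 5]
r2 m[H→φ0] = [12, 5]
r2 m[H→φ2] = [15, 20]
r2 m[H→φ4] = [20, 4]
r2 m[G→φ0] = [9, 6]
r2 m[G→φ1] = [5, 4]
r2 m[S→φ0] = [5, 9]
r2 m[S→φ3] = [5, 4]
r2 m[L→φ1] = [1, 1]
r3 m[φ0→H] = [225, 216]
r3 m[φ0→G] = [300, 324]
r3 m[φ0→S] = [540, 216]
r3 m[φ1→G] = [9, 6]
r3 m[φ1→L] = [45, 24]
r3 m[φ2→H] = [4, 1]
r3 m[φ3→S] = [5, 9]
r3 m[φ4→H] = [3, 5]
r3 m[H→φ0] = [12, 5]
r3 m[H→φ2] = [15, 20]
r3 m[H→φ4] = [20, 4]
r3 m[G→φ0] = [9, 6]
r3 m[G→φ1] = [5, 4]
r3 m[S→φ0] = [5, 9]
r3 m[S→φ3] = [5, 4]
r3 m[L→φ1] = [1, 1]
r4 m[φ0→H] = [225, 216]
r4 m[φ0→G] = [300, 324]
r4 m[φ0→S] = [540, 216]
r4 m[φ1→G] = [9, 6]
r4 m[φ1→L] = [45, 24]
r4 m[φ2→H] = [4, 1]
r4 m[φ3→S] = [5, 9]
r4 m[φ4→H] = [3, 5]
r4 m[H→φ0] = [12, 5]
r4 m[H→φ2] = [675, 1080]
r4 m[H→φ4] = [900, 216]
r4 m[G→φ0] = [9, 6]
r4 m[G→φ1] = [300, 324]
r4 m[S→φ0] = [5, 9]
r4 m[S→φ3] = [540, 216]
r4 m[L→φ1] = [1, 1]
r5 m[φ0→H] = [225, 216]
r5 m[φ0→G] = [300, 324]
r5 m[φ0→S] = [540, 216]
r5 m[φ1→G] = [9, 6]
r5 m[φ1→L] = [2700, 1944]
r5 m[φ2→H] = [4, 1]
r5 m[φ3→S] = [5, 9]
r5 m[φ4→H] = [3, 5]
r5 m[H→φ0] = [12, 5]
r5 m[H→φ2] = [675, 1080]
r5 m[H→φ4] = [900, 216]
r5 m[G→φ0] = [9, 6]
r5 m[G→φ1] = [300, 324]
r5 m[S→φ0] = [5, 9]
r5 m[S→φ3] = [540, 216]
r5 m[L→φ1] = [1, 1]
r6 m[φ0→H] = [225, 216]
r6 m[φ0→G] = [300, 324]
r6 m[φ0→S] = [540, 216]
r6 m[φ1→G] = [9, 6]
r6 m[φ1→L] = [2700, 1944]
r6 m[φ2→H] = [4, 1]
r6 m[φ3→S] = [5, 9]
r6 m[φ4→H] = [3, 5]
r6 m[H→φ0] = [12, 5]
r6 m[H→φ2] = [675, 1080]
r6 m[H→φ4] = [900, 216]
r6 m[G→φ0] = [9, 6]
r6 m[G→φ1] = [300, 324]
r6 m[S→φ0] = [5, 9]
r6 m[S→φ3] = [540, 216]
r6 m[L→φ1] = [1, 1]
fixed point reached at round 6
b[G] = ⊗ incoming = [2700, 1944]

b[G] = [2700, 1944]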